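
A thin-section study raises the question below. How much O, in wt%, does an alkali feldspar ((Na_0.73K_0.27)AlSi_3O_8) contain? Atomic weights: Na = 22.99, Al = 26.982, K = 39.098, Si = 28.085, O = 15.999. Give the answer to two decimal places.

Molar mass of (Na_0.73K_0.27)AlSi_3O_8: 0.73×22.99 + 0.27×39.098 + 1×26.982 + 3×28.085 + 8×15.999 = 266.568 g/mol.
Mass of O per formula unit: 8 × 15.999 = 127.992 g.
Weight fraction O = 127.992 / 266.568 = 0.4801.

48.01 wt%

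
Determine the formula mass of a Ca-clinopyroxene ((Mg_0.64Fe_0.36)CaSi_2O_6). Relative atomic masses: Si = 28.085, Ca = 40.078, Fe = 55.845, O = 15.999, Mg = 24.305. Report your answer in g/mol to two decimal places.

The formula mass is the sum 0.64·24.305 + 0.36·55.845 + 1·40.078 + 2·28.085 + 6·15.999.

227.90 g/mol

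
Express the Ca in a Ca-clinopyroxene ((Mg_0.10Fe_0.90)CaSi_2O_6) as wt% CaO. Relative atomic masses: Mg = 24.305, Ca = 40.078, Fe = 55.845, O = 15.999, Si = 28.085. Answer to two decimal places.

Formula mass = 244.933 g/mol.
1 Ca → 1.0000 mol CaO per formula unit; M(CaO) = 56.077, so CaO mass = 56.077 g.
56.077/244.933 × 100 = 22.89 wt%.

22.89 wt%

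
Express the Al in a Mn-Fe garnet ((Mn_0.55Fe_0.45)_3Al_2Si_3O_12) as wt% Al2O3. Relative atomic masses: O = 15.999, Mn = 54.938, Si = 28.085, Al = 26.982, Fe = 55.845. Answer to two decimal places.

20.55 wt%

M((Mn_0.55Fe_0.45)_3Al_2Si_3O_12) = 496.245 g/mol; M(Al2O3) = 101.961 g/mol.
Moles Al2O3 per formula unit = 2 Al ÷ 2 = 1.0000.
Al2O3 fraction = (1.0000 × 101.961) / 496.245 = 101.961/496.245 = 0.2055.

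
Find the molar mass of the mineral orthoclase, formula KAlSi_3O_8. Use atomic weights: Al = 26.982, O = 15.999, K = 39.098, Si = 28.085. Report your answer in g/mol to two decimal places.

278.33 g/mol

The formula mass is the sum 1·39.098 + 1·26.982 + 3·28.085 + 8·15.999.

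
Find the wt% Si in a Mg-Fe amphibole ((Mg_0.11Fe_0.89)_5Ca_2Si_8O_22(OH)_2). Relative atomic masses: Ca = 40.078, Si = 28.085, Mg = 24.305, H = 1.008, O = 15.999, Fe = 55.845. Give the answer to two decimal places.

23.58 wt%

M((Mg_0.11Fe_0.89)_5Ca_2Si_8O_22(OH)_2) = 952.706 g/mol.
Si contributes 8 × 28.085 = 224.680 g per mole.
224.680/952.706 = 0.2358 → 23.58%.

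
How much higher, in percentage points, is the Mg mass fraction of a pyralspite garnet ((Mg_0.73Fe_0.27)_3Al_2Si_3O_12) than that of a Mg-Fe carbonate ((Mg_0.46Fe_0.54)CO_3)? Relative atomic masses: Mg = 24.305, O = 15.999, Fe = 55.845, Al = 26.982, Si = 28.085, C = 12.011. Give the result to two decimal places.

Mg in (Mg_0.73Fe_0.27)_3Al_2Si_3O_12: molar mass 428.669 g/mol; 2.19×24.305 = 53.228 g → 12.42 wt%.
Mg in (Mg_0.46Fe_0.54)CO_3: molar mass 101.345 g/mol; 0.46×24.305 = 11.180 g → 11.03 wt%.
Difference = 12.42 − 11.03 = 1.39 percentage points.

1.39 percentage points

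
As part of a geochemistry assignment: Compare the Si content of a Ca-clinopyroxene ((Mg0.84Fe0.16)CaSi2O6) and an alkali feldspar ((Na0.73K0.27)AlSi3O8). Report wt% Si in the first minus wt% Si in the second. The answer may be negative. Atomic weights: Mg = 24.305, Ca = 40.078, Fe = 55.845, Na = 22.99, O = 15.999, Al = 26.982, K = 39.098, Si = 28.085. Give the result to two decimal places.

Si in (Mg0.84Fe0.16)CaSi2O6: molar mass 221.593 g/mol; 2×28.085 = 56.170 g → 25.35 wt%.
Si in (Na0.73K0.27)AlSi3O8: molar mass 266.568 g/mol; 3×28.085 = 84.255 g → 31.61 wt%.
Difference = 25.35 − 31.61 = -6.26 percentage points.

-6.26 percentage points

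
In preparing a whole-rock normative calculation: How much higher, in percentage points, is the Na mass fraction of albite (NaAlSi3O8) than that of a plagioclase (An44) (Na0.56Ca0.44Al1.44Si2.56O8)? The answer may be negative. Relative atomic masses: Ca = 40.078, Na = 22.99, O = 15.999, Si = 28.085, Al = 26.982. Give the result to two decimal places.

3.99 percentage points

M(NaAlSi3O8) = 262.219 g/mol, so wt% Na = 22.990/262.219 × 100 = 8.77%.
M(Na0.56Ca0.44Al1.44Si2.56O8) = 269.252 g/mol, so wt% Na = 12.874/269.252 × 100 = 4.78%.
8.77 − 4.78 = 3.99 pp.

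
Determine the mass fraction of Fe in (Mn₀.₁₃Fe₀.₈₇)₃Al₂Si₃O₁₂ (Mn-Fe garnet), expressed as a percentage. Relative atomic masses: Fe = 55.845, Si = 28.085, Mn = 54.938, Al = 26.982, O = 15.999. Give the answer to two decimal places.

29.30 wt%

Formula mass = 0.39·54.938 + 2.61·55.845 + 2·26.982 + 3·28.085 + 12·15.999 = 497.388 g/mol, of which 145.755 g is Fe.
So Fe makes up 145.755/497.388 = 0.2930 of the mass, i.e. 29.30%.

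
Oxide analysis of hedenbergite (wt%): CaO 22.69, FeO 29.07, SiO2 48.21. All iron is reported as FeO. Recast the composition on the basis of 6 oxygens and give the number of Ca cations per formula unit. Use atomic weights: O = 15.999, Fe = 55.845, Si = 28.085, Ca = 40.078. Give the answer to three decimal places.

1.006 Ca apfu

22.69 wt% CaO ÷ 56.077 g/mol = 0.40462 mol, giving 0.40462 Ca and 0.40462 O.
29.07 wt% FeO ÷ 71.844 g/mol = 0.40463 mol, giving 0.40463 Fe and 0.40463 O.
48.21 wt% SiO2 ÷ 60.083 g/mol = 0.80239 mol, giving 0.80239 Si and 1.60478 O.
Oxygen sums to 2.41403; scaling by 6/2.41403 = 2.48547 puts the formula on 6 O.
Ca: 0.40462 × 2.48547 = 1.006 atoms per formula unit.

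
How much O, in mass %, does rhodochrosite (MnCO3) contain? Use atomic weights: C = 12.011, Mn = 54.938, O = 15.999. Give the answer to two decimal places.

Formula mass = 1·54.938 + 1·12.011 + 3·15.999 = 114.946 g/mol, of which 47.997 g is O.
So O makes up 47.997/114.946 = 0.4176 of the mass, i.e. 41.76%.

41.76 mass %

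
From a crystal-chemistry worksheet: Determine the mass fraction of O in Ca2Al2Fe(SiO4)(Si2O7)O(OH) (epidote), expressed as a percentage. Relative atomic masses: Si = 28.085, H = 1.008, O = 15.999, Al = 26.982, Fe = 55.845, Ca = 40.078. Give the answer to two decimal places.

M(Ca2Al2Fe(SiO4)(Si2O7)O(OH)) = 483.215 g/mol.
O contributes 13 × 15.999 = 207.987 g per mole.
207.987/483.215 = 0.4304 → 43.04%.

43.04 weight percent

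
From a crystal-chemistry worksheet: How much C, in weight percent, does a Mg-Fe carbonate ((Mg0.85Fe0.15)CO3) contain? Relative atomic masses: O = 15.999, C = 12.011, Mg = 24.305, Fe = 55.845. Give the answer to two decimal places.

Molar mass of (Mg0.85Fe0.15)CO3: 0.85×24.305 + 0.15×55.845 + 1×12.011 + 3×15.999 = 89.044 g/mol.
Mass of C per formula unit: 1 × 12.011 = 12.011 g.
Weight fraction C = 12.011 / 89.044 = 0.1349.

13.49 weight percent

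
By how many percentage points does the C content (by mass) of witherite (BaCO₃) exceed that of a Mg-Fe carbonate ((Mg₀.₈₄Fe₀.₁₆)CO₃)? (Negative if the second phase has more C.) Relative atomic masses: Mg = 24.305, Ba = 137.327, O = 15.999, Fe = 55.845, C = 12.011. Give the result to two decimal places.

C in BaCO₃: molar mass 197.335 g/mol; 1×12.011 = 12.011 g → 6.09 wt%.
C in (Mg₀.₈₄Fe₀.₁₆)CO₃: molar mass 89.359 g/mol; 1×12.011 = 12.011 g → 13.44 wt%.
Difference = 6.09 − 13.44 = -7.35 percentage points.

-7.35 percentage points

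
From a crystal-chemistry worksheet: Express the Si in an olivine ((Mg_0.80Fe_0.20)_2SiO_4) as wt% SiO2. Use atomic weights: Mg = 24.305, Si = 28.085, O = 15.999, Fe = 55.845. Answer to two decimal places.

Formula mass = 153.307 g/mol.
1 Si → 1.0000 mol SiO2 per formula unit; M(SiO2) = 60.083, so SiO2 mass = 60.083 g.
60.083/153.307 × 100 = 39.19 wt%.

39.19 wt%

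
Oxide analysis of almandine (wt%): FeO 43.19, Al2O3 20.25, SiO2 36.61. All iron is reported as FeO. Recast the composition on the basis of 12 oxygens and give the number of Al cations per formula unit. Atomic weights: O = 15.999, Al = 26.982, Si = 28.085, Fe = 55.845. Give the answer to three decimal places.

1.973 Al apfu

43.19 wt% FeO ÷ 71.844 g/mol = 0.60116 mol, giving 0.60116 Fe and 0.60116 O.
20.25 wt% Al2O3 ÷ 101.961 g/mol = 0.19861 mol, giving 0.39722 Al and 0.59583 O.
36.61 wt% SiO2 ÷ 60.083 g/mol = 0.60932 mol, giving 0.60932 Si and 1.21864 O.
Oxygen sums to 2.41563; scaling by 12/2.41563 = 4.96765 puts the formula on 12 O.
Al: 0.39722 × 4.96765 = 1.973 atoms per formula unit.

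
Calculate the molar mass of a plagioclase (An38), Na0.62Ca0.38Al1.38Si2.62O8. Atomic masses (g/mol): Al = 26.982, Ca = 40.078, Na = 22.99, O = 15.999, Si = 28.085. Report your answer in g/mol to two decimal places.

268.29 g/mol

The formula mass is the sum 0.62·22.99 + 0.38·40.078 + 1.38·26.982 + 2.62·28.085 + 8·15.999.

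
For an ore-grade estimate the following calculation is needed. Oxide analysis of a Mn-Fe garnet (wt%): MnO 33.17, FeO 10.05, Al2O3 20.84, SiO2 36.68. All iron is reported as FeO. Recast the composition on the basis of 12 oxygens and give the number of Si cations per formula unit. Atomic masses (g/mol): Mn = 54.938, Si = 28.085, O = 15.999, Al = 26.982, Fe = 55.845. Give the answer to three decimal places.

3.000 Si apfu

MnO (M=70.937): mol = 0.46760; Mn = 0.46760, O = 0.46760.
FeO (M=71.844): mol = 0.13989; Fe = 0.13989, O = 0.13989.
Al2O3 (M=101.961): mol = 0.20439; Al = 0.40878, O = 0.61317.
SiO2 (M=60.083): mol = 0.61049; Si = 0.61049, O = 1.22098.
ΣO = 2.44164; factor = 12/ΣO = 4.91473.
Si apfu = 0.61049 × 4.91473 = 3.000.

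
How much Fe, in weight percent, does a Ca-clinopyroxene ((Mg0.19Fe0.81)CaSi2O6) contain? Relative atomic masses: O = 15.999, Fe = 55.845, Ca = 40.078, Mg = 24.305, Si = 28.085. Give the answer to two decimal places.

18.68 weight percent

Molar mass of (Mg0.19Fe0.81)CaSi2O6: 0.19·24.305 + 0.81·55.845 + 1·40.078 + 2·28.085 + 6·15.999 = 242.094 g/mol.
Mass of Fe per formula unit: 0.81 × 55.845 = 45.234 g.
Weight fraction Fe = 45.234 / 242.094 = 0.1868.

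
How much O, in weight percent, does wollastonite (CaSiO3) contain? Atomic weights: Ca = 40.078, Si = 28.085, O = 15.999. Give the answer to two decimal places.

41.32 weight percent

Molar mass of CaSiO3: 1·40.078 + 1·28.085 + 3·15.999 = 116.160 g/mol.
Mass of O per formula unit: 3 × 15.999 = 47.997 g.
Weight fraction O = 47.997 / 116.160 = 0.4132.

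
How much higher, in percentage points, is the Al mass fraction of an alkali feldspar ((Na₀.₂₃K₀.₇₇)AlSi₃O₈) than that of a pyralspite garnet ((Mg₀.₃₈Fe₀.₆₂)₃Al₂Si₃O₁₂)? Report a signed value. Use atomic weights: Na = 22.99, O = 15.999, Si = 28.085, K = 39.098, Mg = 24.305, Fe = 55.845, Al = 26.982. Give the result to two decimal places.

-1.86 percentage points

First mineral: 26.982 g Al in 274.622 g formula = 9.83 wt% Al.
Second mineral: 53.964 g Al in 461.786 g formula = 11.69 wt% Al.
9.83% − 11.69% gives a difference of -1.86 percentage points.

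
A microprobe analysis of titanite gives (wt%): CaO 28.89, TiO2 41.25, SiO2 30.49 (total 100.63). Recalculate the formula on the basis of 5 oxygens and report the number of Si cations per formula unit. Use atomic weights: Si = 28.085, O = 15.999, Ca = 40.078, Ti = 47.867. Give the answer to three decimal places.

CaO: 28.89/56.077 = 0.51518 mol → 0.51518 mol Ca, 0.51518 mol O.
TiO2: 41.25/79.865 = 0.51650 mol → 0.51650 mol Ti, 1.03300 mol O.
SiO2: 30.49/60.083 = 0.50746 mol → 0.50746 mol Si, 1.01492 mol O.
Total oxygen = 2.56310 mol. Normalization factor = 5/2.56310 = 1.95076.
Si per 5 O = 0.50746 × 1.95076 = 0.990.

0.990 Si apfu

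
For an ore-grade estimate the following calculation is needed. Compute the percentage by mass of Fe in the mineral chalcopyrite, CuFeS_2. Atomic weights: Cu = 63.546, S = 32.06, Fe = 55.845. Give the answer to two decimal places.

Molar mass of CuFeS_2: 1·63.546 + 1·55.845 + 2·32.06 = 183.511 g/mol.
Mass of Fe per formula unit: 1 × 55.845 = 55.845 g.
Weight fraction Fe = 55.845 / 183.511 = 0.3043.

30.43 weight percent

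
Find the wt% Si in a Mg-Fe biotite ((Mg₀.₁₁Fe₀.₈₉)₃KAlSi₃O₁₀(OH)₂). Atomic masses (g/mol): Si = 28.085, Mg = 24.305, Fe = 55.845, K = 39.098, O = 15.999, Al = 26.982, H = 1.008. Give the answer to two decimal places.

16.80 wt%

M((Mg₀.₁₁Fe₀.₈₉)₃KAlSi₃O₁₀(OH)₂) = 501.466 g/mol.
Si contributes 3 × 28.085 = 84.255 g per mole.
84.255/501.466 = 0.1680 → 16.80%.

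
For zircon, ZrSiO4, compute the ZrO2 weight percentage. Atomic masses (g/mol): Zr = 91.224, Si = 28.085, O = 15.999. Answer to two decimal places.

67.22 wt%

Molar mass of ZrSiO4 = 1×91.224 + 1×28.085 + 4×15.999 = 183.305 g/mol.
Each formula unit contains 1 Zr, equivalent to 1/1 = 1.0000 mol ZrO2.
M(ZrO2) = 1×91.224 + 2×15.999 = 123.222 g/mol.
Mass of ZrO2 per formula unit = 1.0000 × 123.222 = 123.222 g.
ZrO2 wt% = 123.222 / 183.305 × 100 = 67.22%.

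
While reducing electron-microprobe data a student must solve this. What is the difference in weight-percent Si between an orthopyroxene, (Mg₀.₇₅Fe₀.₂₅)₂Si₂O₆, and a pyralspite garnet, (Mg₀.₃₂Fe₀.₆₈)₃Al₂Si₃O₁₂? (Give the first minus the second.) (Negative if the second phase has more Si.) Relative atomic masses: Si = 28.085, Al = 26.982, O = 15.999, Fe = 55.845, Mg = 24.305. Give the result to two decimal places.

7.92 percentage points

First mineral: 56.170 g Si in 216.544 g formula = 25.94 wt% Si.
Second mineral: 84.255 g Si in 467.464 g formula = 18.02 wt% Si.
25.94% − 18.02% gives a difference of 7.92 percentage points.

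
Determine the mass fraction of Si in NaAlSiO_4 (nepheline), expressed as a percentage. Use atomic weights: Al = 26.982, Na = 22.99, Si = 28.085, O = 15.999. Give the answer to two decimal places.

19.77 weight percent

Formula mass = 1×22.99 + 1×26.982 + 1×28.085 + 4×15.999 = 142.053 g/mol, of which 28.085 g is Si.
So Si makes up 28.085/142.053 = 0.1977 of the mass, i.e. 19.77%.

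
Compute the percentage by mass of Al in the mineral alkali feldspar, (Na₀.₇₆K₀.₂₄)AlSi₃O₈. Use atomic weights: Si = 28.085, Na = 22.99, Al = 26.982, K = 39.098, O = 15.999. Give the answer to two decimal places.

Molar mass of (Na₀.₇₆K₀.₂₄)AlSi₃O₈: 0.76·22.99 + 0.24·39.098 + 1·26.982 + 3·28.085 + 8·15.999 = 266.085 g/mol.
Mass of Al per formula unit: 1 × 26.982 = 26.982 g.
Weight fraction Al = 26.982 / 266.085 = 0.1014.

10.14 mass %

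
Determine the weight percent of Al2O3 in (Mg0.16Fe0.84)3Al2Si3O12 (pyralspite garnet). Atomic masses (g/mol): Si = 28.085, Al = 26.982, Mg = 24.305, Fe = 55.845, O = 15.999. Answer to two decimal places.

21.13 wt%

Molar mass of (Mg0.16Fe0.84)3Al2Si3O12 = 0.48*24.305 + 2.52*55.845 + 2*26.982 + 3*28.085 + 12*15.999 = 482.603 g/mol.
Each formula unit contains 2 Al, equivalent to 2/2 = 1.0000 mol Al2O3.
M(Al2O3) = 2×26.982 + 3×15.999 = 101.961 g/mol.
Mass of Al2O3 per formula unit = 1.0000 × 101.961 = 101.961 g.
Al2O3 wt% = 101.961 / 482.603 × 100 = 21.13%.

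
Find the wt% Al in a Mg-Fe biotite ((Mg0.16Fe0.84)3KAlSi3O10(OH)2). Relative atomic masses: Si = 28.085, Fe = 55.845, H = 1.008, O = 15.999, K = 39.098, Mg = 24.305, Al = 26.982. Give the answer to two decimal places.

Molar mass of (Mg0.16Fe0.84)3KAlSi3O10(OH)2: 0.48*24.305 + 2.52*55.845 + 1*39.098 + 1*26.982 + 3*28.085 + 12*15.999 + 2*1.008 = 496.735 g/mol.
Mass of Al per formula unit: 1 × 26.982 = 26.982 g.
Weight fraction Al = 26.982 / 496.735 = 0.0543.

5.43 weight percent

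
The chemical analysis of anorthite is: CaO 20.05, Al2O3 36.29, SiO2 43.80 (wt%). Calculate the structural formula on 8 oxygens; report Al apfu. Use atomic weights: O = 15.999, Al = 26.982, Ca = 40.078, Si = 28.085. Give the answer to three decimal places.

CaO (M=56.077): mol = 0.35754; Ca = 0.35754, O = 0.35754.
Al2O3 (M=101.961): mol = 0.35592; Al = 0.71184, O = 1.06776.
SiO2 (M=60.083): mol = 0.72899; Si = 0.72899, O = 1.45798.
ΣO = 2.88328; factor = 8/ΣO = 2.77462.
Al apfu = 0.71184 × 2.77462 = 1.975.

1.975 Al apfu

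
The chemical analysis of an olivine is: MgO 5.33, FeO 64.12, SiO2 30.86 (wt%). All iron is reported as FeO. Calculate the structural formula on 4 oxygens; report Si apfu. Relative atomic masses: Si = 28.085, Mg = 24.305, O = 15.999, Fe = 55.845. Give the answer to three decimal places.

1.001 Si apfu

5.33 wt% MgO ÷ 40.304 g/mol = 0.13224 mol, giving 0.13224 Mg and 0.13224 O.
64.12 wt% FeO ÷ 71.844 g/mol = 0.89249 mol, giving 0.89249 Fe and 0.89249 O.
30.86 wt% SiO2 ÷ 60.083 g/mol = 0.51362 mol, giving 0.51362 Si and 1.02724 O.
Oxygen sums to 2.05197; scaling by 4/2.05197 = 1.94935 puts the formula on 4 O.
Si: 0.51362 × 1.94935 = 1.001 atoms per formula unit.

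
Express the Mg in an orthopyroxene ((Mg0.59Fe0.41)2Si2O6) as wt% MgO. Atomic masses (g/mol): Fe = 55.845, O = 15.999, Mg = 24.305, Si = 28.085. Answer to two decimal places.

Formula mass = 226.637 g/mol.
1.18 Mg → 1.1800 mol MgO per formula unit; M(MgO) = 40.304, so MgO mass = 47.559 g.
47.559/226.637 × 100 = 20.98 wt%.

20.98 wt%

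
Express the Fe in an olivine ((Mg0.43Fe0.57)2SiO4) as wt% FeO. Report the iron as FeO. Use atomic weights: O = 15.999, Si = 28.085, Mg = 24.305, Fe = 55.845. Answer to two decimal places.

46.36 wt%

Molar mass of (Mg0.43Fe0.57)2SiO4 = 0.86×24.305 + 1.14×55.845 + 1×28.085 + 4×15.999 = 176.647 g/mol.
Each formula unit contains 1.14 Fe, equivalent to 1.14/1 = 1.1400 mol FeO.
M(FeO) = 1×55.845 + 1×15.999 = 71.844 g/mol.
Mass of FeO per formula unit = 1.1400 × 71.844 = 81.902 g.
FeO wt% = 81.902 / 176.647 × 100 = 46.36%.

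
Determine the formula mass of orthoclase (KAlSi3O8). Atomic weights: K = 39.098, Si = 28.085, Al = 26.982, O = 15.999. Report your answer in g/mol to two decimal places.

K: 1 × 39.098 = 39.0980
Al: 1 × 26.982 = 26.9820
Si: 3 × 28.085 = 84.2550
O: 8 × 15.999 = 127.9920
Summing the contributions gives the formula mass.

278.33 g/mol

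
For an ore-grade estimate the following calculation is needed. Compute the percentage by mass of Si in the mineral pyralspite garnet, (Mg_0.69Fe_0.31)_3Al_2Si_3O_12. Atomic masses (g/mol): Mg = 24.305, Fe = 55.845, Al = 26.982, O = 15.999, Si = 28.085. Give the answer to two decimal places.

19.48 weight percent

Molar mass of (Mg_0.69Fe_0.31)_3Al_2Si_3O_12: 2.07×24.305 + 0.93×55.845 + 2×26.982 + 3×28.085 + 12×15.999 = 432.454 g/mol.
Mass of Si per formula unit: 3 × 28.085 = 84.255 g.
Weight fraction Si = 84.255 / 432.454 = 0.1948.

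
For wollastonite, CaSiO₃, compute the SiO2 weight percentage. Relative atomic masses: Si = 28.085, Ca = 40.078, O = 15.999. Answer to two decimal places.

Molar mass of CaSiO₃ = 1*40.078 + 1*28.085 + 3*15.999 = 116.160 g/mol.
Each formula unit contains 1 Si, equivalent to 1/1 = 1.0000 mol SiO2.
M(SiO2) = 1×28.085 + 2×15.999 = 60.083 g/mol.
Mass of SiO2 per formula unit = 1.0000 × 60.083 = 60.083 g.
SiO2 wt% = 60.083 / 116.160 × 100 = 51.72%.

51.72 wt%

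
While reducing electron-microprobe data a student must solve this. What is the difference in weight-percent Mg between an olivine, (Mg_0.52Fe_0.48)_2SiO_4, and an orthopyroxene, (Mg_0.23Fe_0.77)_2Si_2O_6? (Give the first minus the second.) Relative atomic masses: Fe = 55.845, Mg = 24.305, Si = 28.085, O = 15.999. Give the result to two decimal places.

10.30 percentage points

Mg in (Mg_0.52Fe_0.48)_2SiO_4: molar mass 170.969 g/mol; 1.04×24.305 = 25.277 g → 14.78 wt%.
Mg in (Mg_0.23Fe_0.77)_2Si_2O_6: molar mass 249.346 g/mol; 0.46×24.305 = 11.180 g → 4.48 wt%.
Difference = 14.78 − 4.48 = 10.30 percentage points.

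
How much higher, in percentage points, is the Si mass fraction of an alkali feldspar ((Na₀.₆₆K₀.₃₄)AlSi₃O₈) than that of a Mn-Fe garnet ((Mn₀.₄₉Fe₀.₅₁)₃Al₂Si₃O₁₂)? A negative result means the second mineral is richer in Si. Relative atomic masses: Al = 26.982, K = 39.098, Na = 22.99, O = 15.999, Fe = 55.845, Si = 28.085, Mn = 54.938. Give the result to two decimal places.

Si in (Na₀.₆₆K₀.₃₄)AlSi₃O₈: molar mass 267.696 g/mol; 3×28.085 = 84.255 g → 31.47 wt%.
Si in (Mn₀.₄₉Fe₀.₅₁)₃Al₂Si₃O₁₂: molar mass 496.409 g/mol; 3×28.085 = 84.255 g → 16.97 wt%.
Difference = 31.47 − 16.97 = 14.50 percentage points.

14.50 percentage points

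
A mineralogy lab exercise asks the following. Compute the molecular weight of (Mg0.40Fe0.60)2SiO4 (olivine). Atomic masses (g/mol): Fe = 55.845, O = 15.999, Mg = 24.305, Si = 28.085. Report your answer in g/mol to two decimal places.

178.54 g/mol

M = 0.80·24.305 + 1.20·55.845 + 1·28.085 + 4·15.999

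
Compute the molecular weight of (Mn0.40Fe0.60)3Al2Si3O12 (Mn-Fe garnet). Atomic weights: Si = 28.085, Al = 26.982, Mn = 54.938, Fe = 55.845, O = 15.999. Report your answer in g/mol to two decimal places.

496.65 g/mol

M = 1.20·54.938 + 1.80·55.845 + 2·26.982 + 3·28.085 + 12·15.999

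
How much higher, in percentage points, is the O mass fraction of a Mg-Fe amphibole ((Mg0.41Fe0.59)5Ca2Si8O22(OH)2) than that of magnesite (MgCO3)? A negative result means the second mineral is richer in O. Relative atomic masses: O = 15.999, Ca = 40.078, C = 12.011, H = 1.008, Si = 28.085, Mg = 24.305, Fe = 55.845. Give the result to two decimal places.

O in (Mg0.41Fe0.59)5Ca2Si8O22(OH)2: molar mass 905.396 g/mol; 24×15.999 = 383.976 g → 42.41 wt%.
O in MgCO3: molar mass 84.313 g/mol; 3×15.999 = 47.997 g → 56.93 wt%.
Difference = 42.41 − 56.93 = -14.52 percentage points.

-14.52 percentage points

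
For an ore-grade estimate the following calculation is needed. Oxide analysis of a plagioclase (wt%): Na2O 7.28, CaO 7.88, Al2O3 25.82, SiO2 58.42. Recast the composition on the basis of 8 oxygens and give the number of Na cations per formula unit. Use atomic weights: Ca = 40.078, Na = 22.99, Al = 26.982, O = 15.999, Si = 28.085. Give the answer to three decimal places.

Na2O: 7.28/61.979 = 0.11746 mol → 0.23492 mol Na, 0.11746 mol O.
CaO: 7.88/56.077 = 0.14052 mol → 0.14052 mol Ca, 0.14052 mol O.
Al2O3: 25.82/101.961 = 0.25323 mol → 0.50646 mol Al, 0.75969 mol O.
SiO2: 58.42/60.083 = 0.97232 mol → 0.97232 mol Si, 1.94464 mol O.
Total oxygen = 2.96231 mol. Normalization factor = 8/2.96231 = 2.70060.
Na per 8 O = 0.23492 × 2.70060 = 0.634.

0.634 Na apfu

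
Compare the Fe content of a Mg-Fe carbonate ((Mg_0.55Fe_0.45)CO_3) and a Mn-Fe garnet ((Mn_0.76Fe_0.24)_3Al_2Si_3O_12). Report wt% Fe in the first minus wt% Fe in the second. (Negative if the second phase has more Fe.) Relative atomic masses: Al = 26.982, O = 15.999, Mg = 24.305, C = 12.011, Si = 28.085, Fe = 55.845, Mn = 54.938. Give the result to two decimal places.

17.40 percentage points

First mineral: 25.130 g Fe in 98.506 g formula = 25.51 wt% Fe.
Second mineral: 40.208 g Fe in 495.674 g formula = 8.11 wt% Fe.
25.51% − 8.11% gives a difference of 17.40 percentage points.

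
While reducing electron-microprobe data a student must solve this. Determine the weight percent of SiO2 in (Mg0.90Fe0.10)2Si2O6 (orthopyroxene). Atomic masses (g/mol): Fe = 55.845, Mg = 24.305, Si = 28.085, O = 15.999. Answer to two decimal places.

Formula mass = 207.082 g/mol.
2 Si → 2.0000 mol SiO2 per formula unit; M(SiO2) = 60.083, so SiO2 mass = 120.166 g.
120.166/207.082 × 100 = 58.03 wt%.

58.03 wt%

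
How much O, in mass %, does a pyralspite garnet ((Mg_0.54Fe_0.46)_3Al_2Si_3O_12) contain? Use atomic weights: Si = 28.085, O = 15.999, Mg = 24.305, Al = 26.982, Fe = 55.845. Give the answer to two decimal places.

Formula mass = 1.62·24.305 + 1.38·55.845 + 2·26.982 + 3·28.085 + 12·15.999 = 446.647 g/mol, of which 191.988 g is O.
So O makes up 191.988/446.647 = 0.4298 of the mass, i.e. 42.98%.

42.98 mass %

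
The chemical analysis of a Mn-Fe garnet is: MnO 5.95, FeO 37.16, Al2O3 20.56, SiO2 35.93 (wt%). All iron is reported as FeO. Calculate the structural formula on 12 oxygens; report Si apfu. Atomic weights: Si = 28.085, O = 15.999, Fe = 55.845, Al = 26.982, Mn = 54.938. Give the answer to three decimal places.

5.95 wt% MnO ÷ 70.937 g/mol = 0.08388 mol, giving 0.08388 Mn and 0.08388 O.
37.16 wt% FeO ÷ 71.844 g/mol = 0.51723 mol, giving 0.51723 Fe and 0.51723 O.
20.56 wt% Al2O3 ÷ 101.961 g/mol = 0.20165 mol, giving 0.40330 Al and 0.60495 O.
35.93 wt% SiO2 ÷ 60.083 g/mol = 0.59801 mol, giving 0.59801 Si and 1.19602 O.
Oxygen sums to 2.40208; scaling by 12/2.40208 = 4.99567 puts the formula on 12 O.
Si: 0.59801 × 4.99567 = 2.987 atoms per formula unit.

2.987 Si apfu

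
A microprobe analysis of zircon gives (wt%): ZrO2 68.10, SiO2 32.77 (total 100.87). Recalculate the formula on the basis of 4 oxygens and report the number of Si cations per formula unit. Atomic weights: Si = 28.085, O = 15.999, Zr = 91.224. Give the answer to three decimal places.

ZrO2: 68.10/123.222 = 0.55266 mol → 0.55266 mol Zr, 1.10532 mol O.
SiO2: 32.77/60.083 = 0.54541 mol → 0.54541 mol Si, 1.09082 mol O.
Total oxygen = 2.19614 mol. Normalization factor = 4/2.19614 = 1.82138.
Si per 4 O = 0.54541 × 1.82138 = 0.993.

0.993 Si apfu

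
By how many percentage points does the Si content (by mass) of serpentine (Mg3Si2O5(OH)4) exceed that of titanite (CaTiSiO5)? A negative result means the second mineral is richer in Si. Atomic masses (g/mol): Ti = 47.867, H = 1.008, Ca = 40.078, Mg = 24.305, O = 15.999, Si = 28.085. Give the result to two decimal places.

5.94 percentage points

First mineral: 56.170 g Si in 277.108 g formula = 20.27 wt% Si.
Second mineral: 28.085 g Si in 196.025 g formula = 14.33 wt% Si.
20.27% − 14.33% gives a difference of 5.94 percentage points.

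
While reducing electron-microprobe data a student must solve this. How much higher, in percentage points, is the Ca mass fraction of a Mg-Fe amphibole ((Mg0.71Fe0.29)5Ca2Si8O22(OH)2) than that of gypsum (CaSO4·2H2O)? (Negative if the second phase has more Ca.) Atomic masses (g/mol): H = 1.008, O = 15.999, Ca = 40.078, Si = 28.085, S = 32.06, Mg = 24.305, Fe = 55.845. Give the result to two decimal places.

-13.94 percentage points

Ca in (Mg0.71Fe0.29)5Ca2Si8O22(OH)2: molar mass 858.086 g/mol; 2×40.078 = 80.156 g → 9.34 wt%.
Ca in CaSO4·2H2O: molar mass 172.164 g/mol; 1×40.078 = 40.078 g → 23.28 wt%.
Difference = 9.34 − 23.28 = -13.94 percentage points.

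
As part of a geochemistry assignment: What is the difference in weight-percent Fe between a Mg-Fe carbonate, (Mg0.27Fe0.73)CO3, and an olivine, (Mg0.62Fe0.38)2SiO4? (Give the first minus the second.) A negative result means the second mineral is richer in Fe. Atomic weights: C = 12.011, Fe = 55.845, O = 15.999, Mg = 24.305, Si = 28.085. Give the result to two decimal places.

12.20 percentage points

Fe in (Mg0.27Fe0.73)CO3: molar mass 107.337 g/mol; 0.73×55.845 = 40.767 g → 37.98 wt%.
Fe in (Mg0.62Fe0.38)2SiO4: molar mass 164.661 g/mol; 0.76×55.845 = 42.442 g → 25.78 wt%.
Difference = 37.98 − 25.78 = 12.20 percentage points.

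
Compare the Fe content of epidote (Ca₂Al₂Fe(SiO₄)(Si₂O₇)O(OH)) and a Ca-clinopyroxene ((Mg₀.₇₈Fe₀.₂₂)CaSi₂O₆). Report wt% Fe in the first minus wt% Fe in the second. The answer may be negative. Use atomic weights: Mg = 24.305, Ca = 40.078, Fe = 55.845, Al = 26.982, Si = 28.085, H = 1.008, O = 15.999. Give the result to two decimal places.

M(Ca₂Al₂Fe(SiO₄)(Si₂O₇)O(OH)) = 483.215 g/mol, so wt% Fe = 55.845/483.215 × 100 = 11.56%.
M((Mg₀.₇₈Fe₀.₂₂)CaSi₂O₆) = 223.486 g/mol, so wt% Fe = 12.286/223.486 × 100 = 5.50%.
11.56 − 5.50 = 6.06 pp.

6.06 percentage points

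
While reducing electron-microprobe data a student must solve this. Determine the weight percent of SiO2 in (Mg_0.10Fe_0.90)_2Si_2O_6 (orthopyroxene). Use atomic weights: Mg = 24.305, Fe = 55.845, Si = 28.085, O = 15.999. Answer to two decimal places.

46.66 wt%

Formula mass = 257.546 g/mol.
2 Si → 2.0000 mol SiO2 per formula unit; M(SiO2) = 60.083, so SiO2 mass = 120.166 g.
120.166/257.546 × 100 = 46.66 wt%.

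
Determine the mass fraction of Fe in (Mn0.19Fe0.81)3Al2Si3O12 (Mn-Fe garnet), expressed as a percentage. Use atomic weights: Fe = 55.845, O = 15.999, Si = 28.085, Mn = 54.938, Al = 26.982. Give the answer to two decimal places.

27.29 wt%

Molar mass of (Mn0.19Fe0.81)3Al2Si3O12: 0.57×54.938 + 2.43×55.845 + 2×26.982 + 3×28.085 + 12×15.999 = 497.225 g/mol.
Mass of Fe per formula unit: 2.43 × 55.845 = 135.703 g.
Weight fraction Fe = 135.703 / 497.225 = 0.2729.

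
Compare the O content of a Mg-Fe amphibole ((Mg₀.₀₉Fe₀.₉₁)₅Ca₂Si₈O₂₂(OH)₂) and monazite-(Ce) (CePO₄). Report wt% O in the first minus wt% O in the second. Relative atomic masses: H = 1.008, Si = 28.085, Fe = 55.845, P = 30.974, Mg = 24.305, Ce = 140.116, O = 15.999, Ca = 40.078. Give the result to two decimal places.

12.95 percentage points

M((Mg₀.₀₉Fe₀.₉₁)₅Ca₂Si₈O₂₂(OH)₂) = 955.860 g/mol, so wt% O = 383.976/955.860 × 100 = 40.17%.
M(CePO₄) = 235.086 g/mol, so wt% O = 63.996/235.086 × 100 = 27.22%.
40.17 − 27.22 = 12.95 pp.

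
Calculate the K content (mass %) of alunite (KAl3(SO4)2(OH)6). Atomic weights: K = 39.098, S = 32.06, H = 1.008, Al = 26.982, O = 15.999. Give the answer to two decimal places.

Molar mass of KAl3(SO4)2(OH)6: 1*39.098 + 3*26.982 + 2*32.06 + 14*15.999 + 6*1.008 = 414.198 g/mol.
Mass of K per formula unit: 1 × 39.098 = 39.098 g.
Weight fraction K = 39.098 / 414.198 = 0.0944.

9.44 mass %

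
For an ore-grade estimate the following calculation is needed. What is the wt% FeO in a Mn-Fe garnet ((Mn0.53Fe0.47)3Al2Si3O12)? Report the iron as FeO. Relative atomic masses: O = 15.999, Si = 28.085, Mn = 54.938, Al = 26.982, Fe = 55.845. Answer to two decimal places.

20.41 wt%

Formula mass = 496.300 g/mol.
1.41 Fe → 1.4100 mol FeO per formula unit; M(FeO) = 71.844, so FeO mass = 101.300 g.
101.300/496.300 × 100 = 20.41 wt%.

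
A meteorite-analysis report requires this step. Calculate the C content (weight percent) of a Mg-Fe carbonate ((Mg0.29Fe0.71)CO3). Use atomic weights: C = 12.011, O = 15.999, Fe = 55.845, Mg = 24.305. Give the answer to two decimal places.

11.26 weight percent

M((Mg0.29Fe0.71)CO3) = 106.706 g/mol.
C contributes 1 × 12.011 = 12.011 g per mole.
12.011/106.706 = 0.1126 → 11.26%.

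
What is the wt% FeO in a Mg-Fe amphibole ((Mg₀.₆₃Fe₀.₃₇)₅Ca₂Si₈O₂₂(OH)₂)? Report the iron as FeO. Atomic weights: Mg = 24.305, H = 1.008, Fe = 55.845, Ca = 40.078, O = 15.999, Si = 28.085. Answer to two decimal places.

Molar mass of (Mg₀.₆₃Fe₀.₃₇)₅Ca₂Si₈O₂₂(OH)₂ = 3.15×24.305 + 1.85×55.845 + 2×40.078 + 8×28.085 + 24×15.999 + 2×1.008 = 870.702 g/mol.
Each formula unit contains 1.85 Fe, equivalent to 1.85/1 = 1.8500 mol FeO.
M(FeO) = 1×55.845 + 1×15.999 = 71.844 g/mol.
Mass of FeO per formula unit = 1.8500 × 71.844 = 132.911 g.
FeO wt% = 132.911 / 870.702 × 100 = 15.26%.

15.26 wt%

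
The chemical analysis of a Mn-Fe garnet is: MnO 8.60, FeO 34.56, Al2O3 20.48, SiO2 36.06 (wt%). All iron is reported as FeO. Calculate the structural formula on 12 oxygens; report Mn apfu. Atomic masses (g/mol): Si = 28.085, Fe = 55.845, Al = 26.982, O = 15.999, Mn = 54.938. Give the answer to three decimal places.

0.605 Mn apfu

8.60 wt% MnO ÷ 70.937 g/mol = 0.12123 mol, giving 0.12123 Mn and 0.12123 O.
34.56 wt% FeO ÷ 71.844 g/mol = 0.48104 mol, giving 0.48104 Fe and 0.48104 O.
20.48 wt% Al2O3 ÷ 101.961 g/mol = 0.20086 mol, giving 0.40172 Al and 0.60258 O.
36.06 wt% SiO2 ÷ 60.083 g/mol = 0.60017 mol, giving 0.60017 Si and 1.20034 O.
Oxygen sums to 2.40519; scaling by 12/2.40519 = 4.98921 puts the formula on 12 O.
Mn: 0.12123 × 4.98921 = 0.605 atoms per formula unit.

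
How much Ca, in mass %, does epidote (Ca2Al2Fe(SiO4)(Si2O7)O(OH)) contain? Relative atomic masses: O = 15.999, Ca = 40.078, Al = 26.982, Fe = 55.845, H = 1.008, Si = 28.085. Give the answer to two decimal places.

16.59 mass %

Formula mass = 2·40.078 + 2·26.982 + 1·55.845 + 3·28.085 + 13·15.999 + 1·1.008 = 483.215 g/mol, of which 80.156 g is Ca.
So Ca makes up 80.156/483.215 = 0.1659 of the mass, i.e. 16.59%.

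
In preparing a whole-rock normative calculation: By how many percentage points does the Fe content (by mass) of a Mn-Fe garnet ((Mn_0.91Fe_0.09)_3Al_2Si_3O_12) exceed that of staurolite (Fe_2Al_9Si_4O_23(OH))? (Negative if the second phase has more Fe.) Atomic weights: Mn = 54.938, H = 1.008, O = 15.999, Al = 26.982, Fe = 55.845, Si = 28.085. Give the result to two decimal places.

Fe in (Mn_0.91Fe_0.09)_3Al_2Si_3O_12: molar mass 495.266 g/mol; 0.27×55.845 = 15.078 g → 3.04 wt%.
Fe in Fe_2Al_9Si_4O_23(OH): molar mass 851.852 g/mol; 2×55.845 = 111.690 g → 13.11 wt%.
Difference = 3.04 − 13.11 = -10.07 percentage points.

-10.07 percentage points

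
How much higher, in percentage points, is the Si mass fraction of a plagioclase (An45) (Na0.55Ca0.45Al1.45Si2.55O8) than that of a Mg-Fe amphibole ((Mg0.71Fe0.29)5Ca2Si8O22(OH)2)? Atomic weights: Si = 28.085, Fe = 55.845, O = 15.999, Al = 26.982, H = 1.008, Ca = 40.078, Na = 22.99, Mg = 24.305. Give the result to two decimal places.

0.40 percentage points

M(Na0.55Ca0.45Al1.45Si2.55O8) = 269.412 g/mol, so wt% Si = 71.617/269.412 × 100 = 26.58%.
M((Mg0.71Fe0.29)5Ca2Si8O22(OH)2) = 858.086 g/mol, so wt% Si = 224.680/858.086 × 100 = 26.18%.
26.58 − 26.18 = 0.40 pp.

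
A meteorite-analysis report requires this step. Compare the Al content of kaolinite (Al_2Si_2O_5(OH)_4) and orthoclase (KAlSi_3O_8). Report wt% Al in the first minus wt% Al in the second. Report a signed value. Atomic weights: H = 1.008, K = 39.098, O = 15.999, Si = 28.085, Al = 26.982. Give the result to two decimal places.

11.21 percentage points

M(Al_2Si_2O_5(OH)_4) = 258.157 g/mol, so wt% Al = 53.964/258.157 × 100 = 20.90%.
M(KAlSi_3O_8) = 278.327 g/mol, so wt% Al = 26.982/278.327 × 100 = 9.69%.
20.90 − 9.69 = 11.21 pp.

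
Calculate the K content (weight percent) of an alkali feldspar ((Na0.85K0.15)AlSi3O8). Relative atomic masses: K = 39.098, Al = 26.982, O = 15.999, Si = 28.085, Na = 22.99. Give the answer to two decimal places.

2.22 weight percent

Molar mass of (Na0.85K0.15)AlSi3O8: 0.85·22.99 + 0.15·39.098 + 1·26.982 + 3·28.085 + 8·15.999 = 264.635 g/mol.
Mass of K per formula unit: 0.15 × 39.098 = 5.865 g.
Weight fraction K = 5.865 / 264.635 = 0.0222.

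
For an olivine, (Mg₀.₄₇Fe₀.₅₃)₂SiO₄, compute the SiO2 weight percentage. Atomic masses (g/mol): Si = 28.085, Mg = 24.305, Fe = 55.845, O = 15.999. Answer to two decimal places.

34.51 wt%

M((Mg₀.₄₇Fe₀.₅₃)₂SiO₄) = 174.123 g/mol; M(SiO2) = 60.083 g/mol.
Moles SiO2 per formula unit = 1 Si ÷ 1 = 1.0000.
SiO2 fraction = (1.0000 × 60.083) / 174.123 = 60.083/174.123 = 0.3451.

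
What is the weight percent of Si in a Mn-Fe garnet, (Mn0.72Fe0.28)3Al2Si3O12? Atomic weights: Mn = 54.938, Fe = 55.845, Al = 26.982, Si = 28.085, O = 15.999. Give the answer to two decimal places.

16.99 mass %

M((Mn0.72Fe0.28)3Al2Si3O12) = 495.783 g/mol.
Si contributes 3 × 28.085 = 84.255 g per mole.
84.255/495.783 = 0.1699 → 16.99%.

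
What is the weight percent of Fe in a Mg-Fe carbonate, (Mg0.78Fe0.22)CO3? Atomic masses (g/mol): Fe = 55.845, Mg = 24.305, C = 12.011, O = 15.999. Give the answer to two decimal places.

13.46 wt%

M((Mg0.78Fe0.22)CO3) = 91.252 g/mol.
Fe contributes 0.22 × 55.845 = 12.286 g per mole.
12.286/91.252 = 0.1346 → 13.46%.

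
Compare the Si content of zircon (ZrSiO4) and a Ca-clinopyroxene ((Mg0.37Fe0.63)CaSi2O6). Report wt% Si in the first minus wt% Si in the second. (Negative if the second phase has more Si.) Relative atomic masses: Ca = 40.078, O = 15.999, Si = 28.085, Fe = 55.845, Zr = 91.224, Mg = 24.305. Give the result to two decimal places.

Si in ZrSiO4: molar mass 183.305 g/mol; 1×28.085 = 28.085 g → 15.32 wt%.
Si in (Mg0.37Fe0.63)CaSi2O6: molar mass 236.417 g/mol; 2×28.085 = 56.170 g → 23.76 wt%.
Difference = 15.32 − 23.76 = -8.44 percentage points.

-8.44 percentage points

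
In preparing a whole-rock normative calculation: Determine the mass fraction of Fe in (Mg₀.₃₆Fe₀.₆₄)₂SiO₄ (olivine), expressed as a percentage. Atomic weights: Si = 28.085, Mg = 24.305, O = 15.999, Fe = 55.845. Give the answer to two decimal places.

M((Mg₀.₃₆Fe₀.₆₄)₂SiO₄) = 181.062 g/mol.
Fe contributes 1.28 × 55.845 = 71.482 g per mole.
71.482/181.062 = 0.3948 → 39.48%.

39.48 wt%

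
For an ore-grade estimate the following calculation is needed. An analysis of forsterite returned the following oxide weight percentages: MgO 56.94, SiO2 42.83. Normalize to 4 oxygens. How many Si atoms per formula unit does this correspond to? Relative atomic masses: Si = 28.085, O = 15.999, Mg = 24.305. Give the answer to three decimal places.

1.005 Si apfu

MgO (M=40.304): mol = 1.41276; Mg = 1.41276, O = 1.41276.
SiO2 (M=60.083): mol = 0.71285; Si = 0.71285, O = 1.42570.
ΣO = 2.83846; factor = 4/ΣO = 1.40921.
Si apfu = 0.71285 × 1.40921 = 1.005.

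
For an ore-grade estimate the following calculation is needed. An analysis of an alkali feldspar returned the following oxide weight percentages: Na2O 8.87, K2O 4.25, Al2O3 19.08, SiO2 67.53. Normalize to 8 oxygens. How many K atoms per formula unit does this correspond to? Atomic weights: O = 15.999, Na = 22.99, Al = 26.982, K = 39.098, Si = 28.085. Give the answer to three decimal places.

0.241 K apfu

8.87 wt% Na2O ÷ 61.979 g/mol = 0.14311 mol, giving 0.28622 Na and 0.14311 O.
4.25 wt% K2O ÷ 94.195 g/mol = 0.04512 mol, giving 0.09024 K and 0.04512 O.
19.08 wt% Al2O3 ÷ 101.961 g/mol = 0.18713 mol, giving 0.37426 Al and 0.56139 O.
67.53 wt% SiO2 ÷ 60.083 g/mol = 1.12395 mol, giving 1.12395 Si and 2.24790 O.
Oxygen sums to 2.99752; scaling by 8/2.99752 = 2.66887 puts the formula on 8 O.
K: 0.09024 × 2.66887 = 0.241 atoms per formula unit.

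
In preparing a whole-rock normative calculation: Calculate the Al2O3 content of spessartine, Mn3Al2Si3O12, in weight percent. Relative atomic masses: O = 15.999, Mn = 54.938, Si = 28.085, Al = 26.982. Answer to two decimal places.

M(Mn3Al2Si3O12) = 495.021 g/mol; M(Al2O3) = 101.961 g/mol.
Moles Al2O3 per formula unit = 2 Al ÷ 2 = 1.0000.
Al2O3 fraction = (1.0000 × 101.961) / 495.021 = 101.961/495.021 = 0.2060.

20.60 wt%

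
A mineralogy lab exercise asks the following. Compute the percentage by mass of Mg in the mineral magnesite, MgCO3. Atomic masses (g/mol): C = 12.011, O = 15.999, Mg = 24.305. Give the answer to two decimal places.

Formula mass = 1×24.305 + 1×12.011 + 3×15.999 = 84.313 g/mol, of which 24.305 g is Mg.
So Mg makes up 24.305/84.313 = 0.2883 of the mass, i.e. 28.83%.

28.83 weight percent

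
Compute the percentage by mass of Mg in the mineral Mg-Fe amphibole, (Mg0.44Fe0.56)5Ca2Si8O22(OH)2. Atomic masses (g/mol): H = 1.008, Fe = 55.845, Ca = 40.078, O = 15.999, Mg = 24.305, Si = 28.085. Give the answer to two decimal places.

M((Mg0.44Fe0.56)5Ca2Si8O22(OH)2) = 900.665 g/mol.
Mg contributes 2.20 × 24.305 = 53.471 g per mole.
53.471/900.665 = 0.0594 → 5.94%.

5.94 wt%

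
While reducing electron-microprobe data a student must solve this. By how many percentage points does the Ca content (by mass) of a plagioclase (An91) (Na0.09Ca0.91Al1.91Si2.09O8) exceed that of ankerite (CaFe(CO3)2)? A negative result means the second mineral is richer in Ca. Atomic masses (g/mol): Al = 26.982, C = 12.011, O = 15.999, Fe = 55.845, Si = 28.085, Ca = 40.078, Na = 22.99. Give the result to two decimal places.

M(Na0.09Ca0.91Al1.91Si2.09O8) = 276.765 g/mol, so wt% Ca = 36.471/276.765 × 100 = 13.18%.
M(CaFe(CO3)2) = 215.939 g/mol, so wt% Ca = 40.078/215.939 × 100 = 18.56%.
13.18 − 18.56 = -5.38 pp.

-5.38 percentage points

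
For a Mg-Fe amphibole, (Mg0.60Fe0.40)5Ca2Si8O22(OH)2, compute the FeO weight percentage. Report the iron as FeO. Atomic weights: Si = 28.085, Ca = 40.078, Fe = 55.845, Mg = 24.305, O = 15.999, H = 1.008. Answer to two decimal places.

Formula mass = 875.433 g/mol.
2 Fe → 2.0000 mol FeO per formula unit; M(FeO) = 71.844, so FeO mass = 143.688 g.
143.688/875.433 × 100 = 16.41 wt%.

16.41 wt%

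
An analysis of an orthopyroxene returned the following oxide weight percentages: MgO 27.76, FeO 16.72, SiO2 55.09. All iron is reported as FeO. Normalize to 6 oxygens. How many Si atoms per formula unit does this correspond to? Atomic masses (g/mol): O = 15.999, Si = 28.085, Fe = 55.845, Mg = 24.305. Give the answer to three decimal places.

1.997 Si apfu

MgO (M=40.304): mol = 0.68877; Mg = 0.68877, O = 0.68877.
FeO (M=71.844): mol = 0.23273; Fe = 0.23273, O = 0.23273.
SiO2 (M=60.083): mol = 0.91690; Si = 0.91690, O = 1.83380.
ΣO = 2.75530; factor = 6/ΣO = 2.17762.
Si apfu = 0.91690 × 2.17762 = 1.997.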